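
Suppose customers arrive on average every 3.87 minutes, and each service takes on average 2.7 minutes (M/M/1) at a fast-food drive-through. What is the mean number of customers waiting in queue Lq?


λ = 60/3.87 = 15.5039 /hr
μ = 60/2.7 = 22.2222 /hr
ρ = λ/μ = 15.5039/22.2222 = 0.6977
Lq = ρ²/(1−ρ) = 0.4867/0.3023 = 1.6100

Final: 1.6100


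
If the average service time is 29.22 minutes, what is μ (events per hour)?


μ = 1/(service time) in consistent units.
1 hour = 60 min, so μ = 60/29.22 = 2.0534 per hour

Final: 2.0534 /hr


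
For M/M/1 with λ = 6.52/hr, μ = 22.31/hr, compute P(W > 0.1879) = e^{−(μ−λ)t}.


W ~ Exponential(μ−λ) for M/M/1.
μ − λ = 22.31 − 6.52 = 15.7900
P(W > t) = e^{−(μ−λ)t} = e^{−2.9669} = 0.051460

Final: 0.051460


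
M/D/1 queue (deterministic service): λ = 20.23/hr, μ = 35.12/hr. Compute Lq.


ρ = 20.23/35.12 = 0.5760
M/D/1: Lq = ρ²/(2(1−ρ)) = 0.3318/(2·0.4240) = 0.39130

Final: 0.39130


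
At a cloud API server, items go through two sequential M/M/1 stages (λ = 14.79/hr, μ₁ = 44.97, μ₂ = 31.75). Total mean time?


Each node sees arrival rate λ = 14.79/hr (tandem ⇒ throughput preserved).
W₁ = 1/(μ₁−λ) = 1/(44.97−14.79) = 0.03313 hr
W₂ = 1/(μ₂−λ) = 1/(31.75−14.79) = 0.05896 hr
W_total = W₁ + W₂ = 0.03313 + 0.05896 = 0.09210 hr

Final: 0.09210 hr


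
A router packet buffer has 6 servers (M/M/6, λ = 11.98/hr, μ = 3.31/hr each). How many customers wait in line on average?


a = λ/μ = 3.6193; ρ = a/6 = 0.6032
P₀ = 0.025468
Lq = P₀·a^c·ρ / (c!·(1−ρ)²) = 0.025468·2247.87908·0.6032/(720·0.15743)
= 0.30466

Final: 0.30466


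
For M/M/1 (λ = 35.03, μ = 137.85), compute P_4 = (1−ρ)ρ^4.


ρ = 35.03/137.85 = 0.2541
P_n = (1−ρ)·ρ^n = (1 − 0.2541)·0.2541^4 = 0.7459·0.004170 = 0.003110

Final: 0.003110


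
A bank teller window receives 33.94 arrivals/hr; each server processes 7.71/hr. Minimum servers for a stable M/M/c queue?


Stability requires cμ > λ ⇔ c > λ/μ.
λ/μ = 33.94/7.71 = 4.4021
Minimum integer c = ⌊4.4021⌋ + 1 = 5
Check: 5·7.71 = 38.55 > 33.94, while 4·7.71 = 30.84 ≤ 33.94

Final: 5 servers


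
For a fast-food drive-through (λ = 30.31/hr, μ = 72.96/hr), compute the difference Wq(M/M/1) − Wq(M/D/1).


ρ = 30.31/72.96 = 0.4154
Wq(M/M/1) = ρ/(μ−λ) = 0.4154/42.65 = 0.009741 hr
Wq(M/D/1) = ρ/(2(μ−λ)) = 0.004870 hr
Savings = 0.009741 − 0.004870 = 0.004870 hr

Final: 0.004870 hr


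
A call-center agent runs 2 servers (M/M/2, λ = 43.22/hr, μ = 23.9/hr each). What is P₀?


a = λ/μ = 43.22/23.9 = 1.8084; ρ = a/c = 0.9042
Σ_{k=0}^{1} a^k/k! (terms k=0..1) = 1.00000 + 1.80837 = 2.80837
Tail: a^2/(2!(1−ρ)) = 3.27020/(2·0.09582) = 17.06499
P₀ = 1/(2.80837 + 17.06499) = 1/19.87336 = 0.050319

Final: 0.050319


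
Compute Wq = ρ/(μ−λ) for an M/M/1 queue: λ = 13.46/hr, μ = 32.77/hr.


ρ = 13.46/32.77 = 0.4107
Wq = ρ/(μ−λ) = 0.4107/(32.77 − 13.46) = 0.4107/19.31 = 0.02127 hr

Final: 0.02127 hr


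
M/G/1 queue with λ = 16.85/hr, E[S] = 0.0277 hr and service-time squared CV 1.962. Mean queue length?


ρ = λ·E[S] = 16.85·0.0277 = 0.4667
Lq = ρ²(1+C_s²)/(2(1−ρ)) = 0.2179·(1+1.962)/(2·0.5333)
= 0.2179·2.9620/1.0665 = 0.60503

Final: 0.60503


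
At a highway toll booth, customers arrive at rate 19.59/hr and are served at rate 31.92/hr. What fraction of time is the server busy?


ρ = λ/μ = 19.59/31.92 = 0.6137

Final: 0.6137


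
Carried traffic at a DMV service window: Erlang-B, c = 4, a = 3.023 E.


B(4,3.023) = 0.208662 (Erlang-B)
Carried load = a(1 − B) = 3.023·(1 − 0.208662) = 3.023·0.791338 = 2.3922 E

Final: 2.3922 Erlangs


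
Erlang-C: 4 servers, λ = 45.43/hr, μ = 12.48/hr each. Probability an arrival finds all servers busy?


a = λ/μ = 3.6402; ρ = a/4 = 0.9101
P₀ = 0.009935 (from M/M/c formula)
C(c,a) = [a^c/(c!(1−ρ))]·P₀ = [175.59519/(24·0.08994)]·0.009935
= 81.34476·0.009935 = 0.808193

Final: 0.808193


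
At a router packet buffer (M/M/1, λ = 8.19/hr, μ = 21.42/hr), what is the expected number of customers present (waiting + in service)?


ρ = λ/μ = 8.19/21.42 = 0.3824
L = ρ/(1−ρ) = 0.3824/(1 − 0.3824) = 0.3824/0.6176 = 0.6190

Final: 0.6190


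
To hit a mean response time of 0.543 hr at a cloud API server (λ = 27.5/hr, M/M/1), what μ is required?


W = 1/(μ−λ) ⇒ μ − λ = 1/W = 1/0.543 = 1.8416
μ = λ + 1/W = 27.5 + 1.8416 = 29.3416 per hr

Final: 29.3416 /hr


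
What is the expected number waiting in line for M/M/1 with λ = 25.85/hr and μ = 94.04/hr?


ρ = 25.85/94.04 = 0.2749
Lq = ρ²/(1−ρ) = 0.07556/0.7251 = 0.1042

Final: 0.1042


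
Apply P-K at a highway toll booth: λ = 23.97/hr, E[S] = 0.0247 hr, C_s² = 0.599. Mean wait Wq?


ρ = λ·E[S] = 23.97·0.0247 = 0.5921
E[S²] = E[S]²(1+C_s²) = 0.0247²·(1+0.599) = 0.0009755
Wq = λ·E[S²]/(2(1−ρ)) = 23.97·0.0009755/(2·0.4079) = 0.02866 hr

Final: 0.02866 hr


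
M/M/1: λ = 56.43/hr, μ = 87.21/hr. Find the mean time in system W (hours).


W = 1/(μ−λ) = 1/(87.21 − 56.43) = 1/30.78 = 0.03249 hr

Final: 0.03249 hr


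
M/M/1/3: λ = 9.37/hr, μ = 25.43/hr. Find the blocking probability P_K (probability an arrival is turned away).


ρ = λ/μ = 9.37/25.43 = 0.3685
P_K = (1−ρ)ρ^K/(1−ρ^(K+1)) = (0.6315·0.050024)/(1 − 0.018432)
= 0.031592/0.981568 = 0.032185

Final: 0.032185


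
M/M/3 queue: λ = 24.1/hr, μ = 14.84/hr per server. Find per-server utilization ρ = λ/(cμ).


ρ = λ/(cμ) = 24.1/(3·14.84) = 24.1/44.52 = 0.5413

Final: 0.5413


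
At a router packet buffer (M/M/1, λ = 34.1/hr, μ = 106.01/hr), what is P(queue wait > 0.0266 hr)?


ρ = 34.1/106.01 = 0.3217
P(Wq > t) = ρ·e^{−(μ−λ)t} = 0.3217·e^{−1.9128}
= 0.3217·0.147665 = 0.047499

Final: 0.047499


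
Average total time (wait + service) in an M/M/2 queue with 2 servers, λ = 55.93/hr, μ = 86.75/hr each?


a = 0.6447; ρ = 0.3224; P₀ = 0.512444
Lq = P₀·a^c·ρ/(c!(1−ρ)²) = 0.07477
Wq = Lq/λ = 0.07477/55.93 = 0.001337 hr
W = Wq + 1/μ = 0.001337 + 0.01153 = 0.01286 hr

Final: 0.01286 hr


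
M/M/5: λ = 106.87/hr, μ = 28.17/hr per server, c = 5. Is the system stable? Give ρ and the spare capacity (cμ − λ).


Total capacity cμ = 5·28.17 = 140.85/hr
ρ = λ/(cμ) = 106.87/140.85 = 0.7588
Stable ⇔ ρ < 1: YES
Spare capacity = cμ − λ = 140.85 − 106.87 = 33.98/hr

Final: ρ = 0.7588; stable; margin = 33.98/hr


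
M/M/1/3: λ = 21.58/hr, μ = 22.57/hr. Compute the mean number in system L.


ρ = 21.58/22.57 = 0.9561
L = ρ[1 − (K+1)ρ^K + Kρ^(K+1)] / [(1−ρ)(1−ρ^(K+1))]
Numerator: 0.9561·(1 − 4·0.874097 + 3·0.835756) = 0.010403
Denominator: (0.04386)·(0.164244) = 0.007204
L = 0.010403/0.007204 = 1.4440

Final: 1.4440


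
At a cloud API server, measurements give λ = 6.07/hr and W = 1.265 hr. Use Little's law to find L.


L = λW = 6.07·1.265 = 7.6785

Final: 7.6785


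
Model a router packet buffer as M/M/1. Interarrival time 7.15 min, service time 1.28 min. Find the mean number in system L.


λ = 60/7.15 = 8.3916 /hr
μ = 60/1.28 = 46.8750 /hr
ρ = λ/μ = 8.3916/46.8750 = 0.1790
L = ρ/(1−ρ) = 0.1790/0.8210 = 0.2181

Final: 0.2181


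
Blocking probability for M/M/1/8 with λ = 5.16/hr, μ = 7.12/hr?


ρ = λ/μ = 5.16/7.12 = 0.7247
P_K = (1−ρ)ρ^K/(1−ρ^(K+1)) = (0.2753·0.076095)/(1 − 0.055148)
= 0.020948/0.944852 = 0.022170

Final: 0.022170


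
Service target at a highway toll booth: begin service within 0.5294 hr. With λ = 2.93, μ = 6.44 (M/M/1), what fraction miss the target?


ρ = 2.93/6.44 = 0.4550
P(Wq > t) = ρ·e^{−(μ−λ)t} = 0.4550·e^{−1.8582}
= 0.4550·0.155954 = 0.070954

Final: 0.070954


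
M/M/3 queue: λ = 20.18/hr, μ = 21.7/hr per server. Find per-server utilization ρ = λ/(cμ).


ρ = λ/(cμ) = 20.18/(3·21.7) = 20.18/65.10 = 0.3100

Final: 0.3100


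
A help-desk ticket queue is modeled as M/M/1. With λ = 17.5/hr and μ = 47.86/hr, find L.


ρ = λ/μ = 17.5/47.86 = 0.3656
L = ρ/(1−ρ) = 0.3656/(1 − 0.3656) = 0.3656/0.6344 = 0.5764

Final: 0.5764


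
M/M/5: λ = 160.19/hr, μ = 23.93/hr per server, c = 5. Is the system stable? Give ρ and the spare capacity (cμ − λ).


Total capacity cμ = 5·23.93 = 119.65/hr
ρ = λ/(cμ) = 160.19/119.65 = 1.3388
Stable ⇔ ρ < 1: NO
Spare capacity = cμ − λ = 119.65 − 160.19 = -40.54/hr

Final: ρ = 1.3388; unstable; margin = -40.54/hr


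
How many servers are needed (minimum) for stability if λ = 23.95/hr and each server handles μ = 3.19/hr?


Stability requires cμ > λ ⇔ c > λ/μ.
λ/μ = 23.95/3.19 = 7.5078
Minimum integer c = ⌊7.5078⌋ + 1 = 8
Check: 8·3.19 = 25.52 > 23.95, while 7·3.19 = 22.33 ≤ 23.95

Final: 8 servers


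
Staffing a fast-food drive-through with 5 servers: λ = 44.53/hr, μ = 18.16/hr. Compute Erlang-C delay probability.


a = λ/μ = 2.4521; ρ = a/5 = 0.4904
P₀ = 0.084233 (from M/M/c formula)
C(c,a) = [a^c/(c!(1−ρ))]·P₀ = [88.65113/(120·0.5096)]·0.084233
= 1.44974·0.084233 = 0.122115

Final: 0.122115


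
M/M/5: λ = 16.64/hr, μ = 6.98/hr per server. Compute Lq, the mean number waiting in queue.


a = λ/μ = 2.3840; ρ = a/5 = 0.4768
P₀ = 0.090450
Lq = P₀·a^c·ρ / (c!·(1−ρ)²) = 0.090450·76.99978·0.4768/(120·0.27375)
= 0.10109

Final: 0.10109


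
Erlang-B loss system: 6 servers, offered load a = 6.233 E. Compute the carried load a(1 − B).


B(6,6.233) = 0.281081 (Erlang-B)
Carried load = a(1 − B) = 6.233·(1 − 0.281081) = 6.233·0.718919 = 4.4810 E

Final: 4.4810 Erlangs


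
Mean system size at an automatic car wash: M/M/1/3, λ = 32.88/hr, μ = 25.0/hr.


ρ = 32.88/25.0 = 1.3152
L = ρ[1 − (K+1)ρ^K + Kρ^(K+1)] / [(1−ρ)(1−ρ^(K+1))]
Numerator: 1.3152·(1 − 4·2.274969 + 3·2.992039) = 1.152433
Denominator: (-0.3152)·(-1.992039) = 0.627891
L = 1.152433/0.627891 = 1.8354

Final: 1.8354


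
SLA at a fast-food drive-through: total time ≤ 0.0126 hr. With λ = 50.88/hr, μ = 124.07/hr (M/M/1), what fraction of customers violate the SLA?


W ~ Exponential(μ−λ) for M/M/1.
μ − λ = 124.07 − 50.88 = 73.1900
P(W > t) = e^{−(μ−λ)t} = e^{−0.9222} = 0.397646

Final: 0.397646


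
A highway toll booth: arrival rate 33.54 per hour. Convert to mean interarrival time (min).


Mean interarrival time = 1/λ = 1/33.54 hour = 0.02982 hour
In minutes: 0.02982 × 60 = 1.7889 min

Final: 1.7889 min


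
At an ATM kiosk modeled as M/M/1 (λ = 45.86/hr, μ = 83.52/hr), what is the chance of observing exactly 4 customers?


ρ = 45.86/83.52 = 0.5491
P_n = (1−ρ)·ρ^n = (1 − 0.5491)·0.5491^4 = 0.4509·0.090902 = 0.040989

Final: 0.040989


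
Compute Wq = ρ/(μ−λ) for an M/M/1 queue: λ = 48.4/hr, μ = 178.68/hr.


ρ = 48.4/178.68 = 0.2709
Wq = ρ/(μ−λ) = 0.2709/(178.68 − 48.4) = 0.2709/130.28 = 0.002079 hr

Final: 0.002079 hr


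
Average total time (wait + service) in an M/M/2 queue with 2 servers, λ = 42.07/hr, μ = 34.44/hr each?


a = 1.2215; ρ = 0.6108; P₀ = 0.241640
Lq = P₀·a^c·ρ/(c!(1−ρ)²) = 0.72683
Wq = Lq/λ = 0.72683/42.07 = 0.01728 hr
W = Wq + 1/μ = 0.01728 + 0.02904 = 0.04631 hr

Final: 0.04631 hr


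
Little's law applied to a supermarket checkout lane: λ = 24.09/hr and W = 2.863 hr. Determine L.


L = λW = 24.09·2.863 = 68.9697

Final: 68.9697


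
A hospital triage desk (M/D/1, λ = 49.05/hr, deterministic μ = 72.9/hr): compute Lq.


ρ = 49.05/72.9 = 0.6728
M/D/1: Lq = ρ²/(2(1−ρ)) = 0.4527/(2·0.3272) = 0.69188

Final: 0.69188


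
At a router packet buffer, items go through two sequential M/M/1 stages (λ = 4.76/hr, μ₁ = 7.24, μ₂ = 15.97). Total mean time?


Each node sees arrival rate λ = 4.76/hr (tandem ⇒ throughput preserved).
W₁ = 1/(μ₁−λ) = 1/(7.24−4.76) = 0.40323 hr
W₂ = 1/(μ₂−λ) = 1/(15.97−4.76) = 0.08921 hr
W_total = W₁ + W₂ = 0.40323 + 0.08921 = 0.49243 hr

Final: 0.49243 hr


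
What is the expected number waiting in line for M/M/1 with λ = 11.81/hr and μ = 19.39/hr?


ρ = 11.81/19.39 = 0.6091
Lq = ρ²/(1−ρ) = 0.3710/0.3909 = 0.9490

Final: 0.9490


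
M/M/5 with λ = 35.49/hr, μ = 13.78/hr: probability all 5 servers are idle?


a = λ/μ = 35.49/13.78 = 2.5755; ρ = a/c = 0.5151
Σ_{k=0}^{4} a^k/k! (terms k=0..4) = 1.00000 + 2.57547 + 3.31653 + 2.84721 + 1.83323 = 11.57243
Tail: a^5/(5!(1−ρ)) = 113.31409/(120·0.4849) = 1.94736
P₀ = 1/(11.57243 + 1.94736) = 1/13.51979 = 0.073966

Final: 0.073966


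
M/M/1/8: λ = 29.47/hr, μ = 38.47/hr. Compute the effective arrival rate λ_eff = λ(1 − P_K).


ρ = 0.7661; P_K = (1−ρ)ρ^8/(1−ρ^9) = 0.030517
λ_eff = λ(1 − P_K) = 29.47·(1 − 0.030517) = 29.47·0.969483 = 28.5707 /hr

Final: 28.5707 /hr


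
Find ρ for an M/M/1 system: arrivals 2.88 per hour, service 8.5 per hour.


ρ = λ/μ = 2.88/8.5 = 0.3388

Final: 0.3388


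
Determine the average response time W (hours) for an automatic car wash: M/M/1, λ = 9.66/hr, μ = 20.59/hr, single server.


W = 1/(μ−λ) = 1/(20.59 − 9.66) = 1/10.93 = 0.09149 hr

Final: 0.09149 hr


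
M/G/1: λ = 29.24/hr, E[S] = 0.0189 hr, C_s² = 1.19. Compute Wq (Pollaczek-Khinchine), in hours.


ρ = λ·E[S] = 29.24·0.0189 = 0.5526
E[S²] = E[S]²(1+C_s²) = 0.0189²·(1+1.19) = 0.0007823
Wq = λ·E[S²]/(2(1−ρ)) = 29.24·0.0007823/(2·0.4474) = 0.02557 hr

Final: 0.02557 hr


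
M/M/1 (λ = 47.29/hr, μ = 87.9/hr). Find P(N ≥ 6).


ρ = 47.29/87.9 = 0.5380
P(N ≥ n) = ρ^n = 0.5380^6 = 0.024248

Final: 0.024248


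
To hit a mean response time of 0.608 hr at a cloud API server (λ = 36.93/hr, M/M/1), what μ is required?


W = 1/(μ−λ) ⇒ μ − λ = 1/W = 1/0.608 = 1.6447
μ = λ + 1/W = 36.93 + 1.6447 = 38.5747 per hr

Final: 38.5747 /hr


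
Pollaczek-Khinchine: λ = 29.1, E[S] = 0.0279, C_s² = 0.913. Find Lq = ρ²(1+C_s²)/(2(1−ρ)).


ρ = λ·E[S] = 29.1·0.0279 = 0.8119
Lq = ρ²(1+C_s²)/(2(1−ρ)) = 0.6592·(1+0.913)/(2·0.1881)
= 0.6592·1.9130/0.3762 = 3.35172

Final: 3.35172


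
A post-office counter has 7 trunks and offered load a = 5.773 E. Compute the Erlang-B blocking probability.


B(c,a) = (a^c/c!) / Σ_{k=0}^{c} a^k/k!
a^7/7! = 42.401417
Σ terms (k=0..7): 1.00000 + 5.77300 + 16.66376 + 32.06664 + 46.28017 + 53.43509 + 51.41346 + 42.40142 = 249.033545
B = 42.401417/249.033545 = 0.170264

Final: 0.170264


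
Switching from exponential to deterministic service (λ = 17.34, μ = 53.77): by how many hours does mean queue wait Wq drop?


ρ = 17.34/53.77 = 0.3225
Wq(M/M/1) = ρ/(μ−λ) = 0.3225/36.43 = 0.008852 hr
Wq(M/D/1) = ρ/(2(μ−λ)) = 0.004426 hr
Savings = 0.008852 − 0.004426 = 0.004426 hr

Final: 0.004426 hr


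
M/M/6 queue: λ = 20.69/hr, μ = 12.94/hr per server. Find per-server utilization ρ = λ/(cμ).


ρ = λ/(cμ) = 20.69/(6·12.94) = 20.69/77.64 = 0.2665

Final: 0.2665


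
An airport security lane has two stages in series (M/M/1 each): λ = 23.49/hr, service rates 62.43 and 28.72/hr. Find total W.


Each node sees arrival rate λ = 23.49/hr (tandem ⇒ throughput preserved).
W₁ = 1/(μ₁−λ) = 1/(62.43−23.49) = 0.02568 hr
W₂ = 1/(μ₂−λ) = 1/(28.72−23.49) = 0.19120 hr
W_total = W₁ + W₂ = 0.02568 + 0.19120 = 0.21689 hr

Final: 0.21689 hr


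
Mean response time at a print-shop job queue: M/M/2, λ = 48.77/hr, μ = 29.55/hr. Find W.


a = 1.6504; ρ = 0.8252; P₀ = 0.095763
Lq = P₀·a^c·ρ/(c!(1−ρ)²) = 3.52290
Wq = Lq/λ = 3.52290/48.77 = 0.07223 hr
W = Wq + 1/μ = 0.07223 + 0.03384 = 0.10608 hr

Final: 0.10608 hr


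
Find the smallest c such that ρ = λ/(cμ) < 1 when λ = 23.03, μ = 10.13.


Stability requires cμ > λ ⇔ c > λ/μ.
λ/μ = 23.03/10.13 = 2.2734
Minimum integer c = ⌊2.2734⌋ + 1 = 3
Check: 3·10.13 = 30.39 > 23.03, while 2·10.13 = 20.26 ≤ 23.03

Final: 3 servers


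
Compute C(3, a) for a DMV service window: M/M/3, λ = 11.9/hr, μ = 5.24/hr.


a = λ/μ = 2.2710; ρ = a/3 = 0.7570
P₀ = 0.072031 (from M/M/c formula)
C(c,a) = [a^c/(c!(1−ρ))]·P₀ = [11.71243/(6·0.2430)]·0.072031
= 8.03313·0.072031 = 0.578638

Final: 0.578638


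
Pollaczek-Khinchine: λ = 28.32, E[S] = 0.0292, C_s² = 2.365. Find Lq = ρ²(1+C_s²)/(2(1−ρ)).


ρ = λ·E[S] = 28.32·0.0292 = 0.8269
Lq = ρ²(1+C_s²)/(2(1−ρ)) = 0.6838·(1+2.365)/(2·0.1731)
= 0.6838·3.3650/0.3461 = 6.64845

Final: 6.64845


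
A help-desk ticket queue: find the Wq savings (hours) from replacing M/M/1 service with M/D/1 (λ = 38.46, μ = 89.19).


ρ = 38.46/89.19 = 0.4312
Wq(M/M/1) = ρ/(μ−λ) = 0.4312/50.73 = 0.008500 hr
Wq(M/D/1) = ρ/(2(μ−λ)) = 0.004250 hr
Savings = 0.008500 − 0.004250 = 0.004250 hr

Final: 0.004250 hr


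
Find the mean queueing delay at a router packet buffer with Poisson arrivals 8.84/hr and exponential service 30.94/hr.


ρ = 8.84/30.94 = 0.2857
Wq = ρ/(μ−λ) = 0.2857/(30.94 − 8.84) = 0.2857/22.10 = 0.01293 hr

Final: 0.01293 hr


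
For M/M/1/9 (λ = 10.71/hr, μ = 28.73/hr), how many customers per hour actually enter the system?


ρ = 0.3728; P_K = (1−ρ)ρ^9/(1−ρ^10) = 0.00008720
λ_eff = λ(1 − P_K) = 10.71·(1 − 0.00008720) = 10.71·0.999913 = 10.7091 /hr

Final: 10.7091 /hr


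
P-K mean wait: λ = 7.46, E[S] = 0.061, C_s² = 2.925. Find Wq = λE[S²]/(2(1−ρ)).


ρ = λ·E[S] = 7.46·0.061 = 0.4551
E[S²] = E[S]²(1+C_s²) = 0.061²·(1+2.925) = 0.014605
Wq = λ·E[S²]/(2(1−ρ)) = 7.46·0.014605/(2·0.5449) = 0.09997 hr

Final: 0.09997 hr


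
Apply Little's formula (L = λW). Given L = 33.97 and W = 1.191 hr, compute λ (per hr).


λ = L/W = 33.97/1.191 = 28.5223 /hr

Final: 28.5223 /hr


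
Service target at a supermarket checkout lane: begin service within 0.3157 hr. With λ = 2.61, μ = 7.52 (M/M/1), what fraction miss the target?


ρ = 2.61/7.52 = 0.3471
P(Wq > t) = ρ·e^{−(μ−λ)t} = 0.3471·e^{−1.5501}
= 0.3471·0.212230 = 0.073659

Final: 0.073659


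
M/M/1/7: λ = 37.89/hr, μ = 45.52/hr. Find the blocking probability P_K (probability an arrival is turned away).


ρ = λ/μ = 37.89/45.52 = 0.8324
P_K = (1−ρ)ρ^K/(1−ρ^(K+1)) = (0.1676·0.276858)/(1 − 0.230451)
= 0.046406/0.769549 = 0.060304

Final: 0.060304


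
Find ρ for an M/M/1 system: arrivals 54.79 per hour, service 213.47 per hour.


ρ = λ/μ = 54.79/213.47 = 0.2567

Final: 0.2567


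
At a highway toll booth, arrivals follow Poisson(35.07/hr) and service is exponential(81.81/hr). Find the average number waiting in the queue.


ρ = 35.07/81.81 = 0.4287
Lq = ρ²/(1−ρ) = 0.1838/0.5713 = 0.3216

Final: 0.3216


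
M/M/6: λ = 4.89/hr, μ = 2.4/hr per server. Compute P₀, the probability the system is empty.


a = λ/μ = 4.89/2.4 = 2.0375; ρ = a/c = 0.3396
Σ_{k=0}^{5} a^k/k! (terms k=0..5) = 1.00000 + 2.03750 + 2.07570 + 1.40975 + 0.71809 + 0.29262 = 7.53366
Tail: a^6/(6!(1−ρ)) = 71.54606/(720·0.6604) = 0.15046
P₀ = 1/(7.53366 + 0.15046) = 1/7.68413 = 0.130138

Final: 0.130138


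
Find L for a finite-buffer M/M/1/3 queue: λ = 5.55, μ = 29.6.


ρ = 5.55/29.6 = 0.1875
L = ρ[1 − (K+1)ρ^K + Kρ^(K+1)] / [(1−ρ)(1−ρ^(K+1))]
Numerator: 0.1875·(1 − 4·0.006592 + 3·0.001236) = 0.183251
Denominator: (0.8125)·(0.998764) = 0.811496
L = 0.183251/0.811496 = 0.2258

Final: 0.2258


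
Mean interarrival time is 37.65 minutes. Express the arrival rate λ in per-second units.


λ = 1/(interarrival time) in consistent units.
1 second = 0.0166667 min, so λ = 0.0166667/37.65 = 0.0004427 per second

Final: 0.0004427 /sec


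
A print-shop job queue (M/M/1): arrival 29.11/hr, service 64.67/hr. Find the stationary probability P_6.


ρ = 29.11/64.67 = 0.4501
P_n = (1−ρ)·ρ^n = (1 − 0.4501)·0.4501^6 = 0.5499·0.008318 = 0.004574

Final: 0.004574


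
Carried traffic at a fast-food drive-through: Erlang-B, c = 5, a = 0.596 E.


B(5,0.596) = 0.0003453 (Erlang-B)
Carried load = a(1 − B) = 0.596·(1 − 0.0003453) = 0.596·0.999655 = 0.5958 E

Final: 0.5958 Erlangs


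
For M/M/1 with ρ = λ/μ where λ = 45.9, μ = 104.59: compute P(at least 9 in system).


ρ = 45.9/104.59 = 0.4389
P(N ≥ n) = ρ^n = 0.4389^9 = 0.0006038

Final: 0.0006038


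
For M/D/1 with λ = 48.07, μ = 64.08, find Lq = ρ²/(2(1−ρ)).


ρ = 48.07/64.08 = 0.7502
M/D/1: Lq = ρ²/(2(1−ρ)) = 0.5627/(2·0.2498) = 1.12617

Final: 1.12617


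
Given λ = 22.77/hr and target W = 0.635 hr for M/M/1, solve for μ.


W = 1/(μ−λ) ⇒ μ − λ = 1/W = 1/0.635 = 1.5748
μ = λ + 1/W = 22.77 + 1.5748 = 24.3448 per hr

Final: 24.3448 /hr


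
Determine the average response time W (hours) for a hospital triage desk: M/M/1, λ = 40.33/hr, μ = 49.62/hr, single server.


W = 1/(μ−λ) = 1/(49.62 − 40.33) = 1/9.29 = 0.1076 hr

Final: 0.1076 hr


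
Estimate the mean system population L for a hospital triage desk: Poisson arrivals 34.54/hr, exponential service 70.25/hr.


ρ = λ/μ = 34.54/70.25 = 0.4917
L = ρ/(1−ρ) = 0.4917/(1 − 0.4917) = 0.4917/0.5083 = 0.9672

Final: 0.9672


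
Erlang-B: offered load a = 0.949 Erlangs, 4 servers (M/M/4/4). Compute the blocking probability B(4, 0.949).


B(c,a) = (a^c/c!) / Σ_{k=0}^{c} a^k/k!
a^4/4! = 0.033795
Σ terms (k=0..4): 1.00000 + 0.94900 + 0.45030 + 0.14245 + 0.03380 = 2.575541
B = 0.033795/2.575541 = 0.013122

Final: 0.013122


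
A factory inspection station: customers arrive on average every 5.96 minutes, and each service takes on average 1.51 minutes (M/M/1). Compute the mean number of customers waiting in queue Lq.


λ = 60/5.96 = 10.0671 /hr
μ = 60/1.51 = 39.7351 /hr
ρ = λ/μ = 10.0671/39.7351 = 0.2534
Lq = ρ²/(1−ρ) = 0.06419/0.7466 = 0.08597

Final: 0.08597


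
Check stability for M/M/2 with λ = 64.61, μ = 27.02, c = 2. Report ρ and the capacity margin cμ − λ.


Total capacity cμ = 2·27.02 = 54.04/hr
ρ = λ/(cμ) = 64.61/54.04 = 1.1956
Stable ⇔ ρ < 1: NO
Spare capacity = cμ − λ = 54.04 − 64.61 = -10.57/hr

Final: ρ = 1.1956; unstable; margin = -10.57/hr


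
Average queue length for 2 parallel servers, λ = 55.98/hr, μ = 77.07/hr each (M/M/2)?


a = λ/μ = 0.7264; ρ = a/2 = 0.3632
P₀ = 0.467162
Lq = P₀·a^c·ρ / (c!·(1−ρ)²) = 0.467162·0.52759·0.3632/(2·0.40554)
= 0.11036

Final: 0.11036


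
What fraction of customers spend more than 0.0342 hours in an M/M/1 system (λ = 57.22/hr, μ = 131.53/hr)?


W ~ Exponential(μ−λ) for M/M/1.
μ − λ = 131.53 − 57.22 = 74.3100
P(W > t) = e^{−(μ−λ)t} = e^{−2.5414} = 0.078756

Final: 0.078756


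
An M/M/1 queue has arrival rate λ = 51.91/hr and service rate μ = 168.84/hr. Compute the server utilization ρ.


ρ = λ/μ = 51.91/168.84 = 0.3075

Final: 0.3075


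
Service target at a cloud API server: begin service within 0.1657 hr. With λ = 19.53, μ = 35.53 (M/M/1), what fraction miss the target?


ρ = 19.53/35.53 = 0.5497
P(Wq > t) = ρ·e^{−(μ−λ)t} = 0.5497·e^{−2.6512}
= 0.5497·0.070566 = 0.038789

Final: 0.038789


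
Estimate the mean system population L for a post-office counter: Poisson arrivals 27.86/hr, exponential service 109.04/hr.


ρ = λ/μ = 27.86/109.04 = 0.2555
L = ρ/(1−ρ) = 0.2555/(1 − 0.2555) = 0.2555/0.7445 = 0.3432

Final: 0.3432


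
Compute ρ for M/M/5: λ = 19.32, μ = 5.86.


ρ = λ/(cμ) = 19.32/(5·5.86) = 19.32/29.30 = 0.6594

Final: 0.6594


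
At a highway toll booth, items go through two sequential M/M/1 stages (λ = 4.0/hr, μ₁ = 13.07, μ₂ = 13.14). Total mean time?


Each node sees arrival rate λ = 4.0/hr (tandem ⇒ throughput preserved).
W₁ = 1/(μ₁−λ) = 1/(13.07−4.0) = 0.11025 hr
W₂ = 1/(μ₂−λ) = 1/(13.14−4.0) = 0.10941 hr
W_total = W₁ + W₂ = 0.11025 + 0.10941 = 0.21966 hr

Final: 0.21966 hr


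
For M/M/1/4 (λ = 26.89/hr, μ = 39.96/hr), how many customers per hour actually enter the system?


ρ = 0.6729; P_K = (1−ρ)ρ^4/(1−ρ^5) = 0.077803
λ_eff = λ(1 − P_K) = 26.89·(1 − 0.077803) = 26.89·0.922197 = 24.7979 /hr

Final: 24.7979 /hr


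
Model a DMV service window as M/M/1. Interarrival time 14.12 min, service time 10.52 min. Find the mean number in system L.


λ = 60/14.12 = 4.2493 /hr
μ = 60/10.52 = 5.7034 /hr
ρ = λ/μ = 4.2493/5.7034 = 0.7450
L = ρ/(1−ρ) = 0.7450/0.2550 = 2.9222

Final: 2.9222


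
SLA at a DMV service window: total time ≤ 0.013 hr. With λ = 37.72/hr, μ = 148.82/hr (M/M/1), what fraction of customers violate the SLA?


W ~ Exponential(μ−λ) for M/M/1.
μ − λ = 148.82 − 37.72 = 111.1000
P(W > t) = e^{−(μ−λ)t} = e^{−1.4443} = 0.235911

Final: 0.235911


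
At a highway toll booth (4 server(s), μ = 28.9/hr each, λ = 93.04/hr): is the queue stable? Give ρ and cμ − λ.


Total capacity cμ = 4·28.9 = 115.60/hr
ρ = λ/(cμ) = 93.04/115.60 = 0.8048
Stable ⇔ ρ < 1: YES
Spare capacity = cμ − λ = 115.60 − 93.04 = 22.56/hr

Final: ρ = 0.8048; stable; margin = 22.56/hr


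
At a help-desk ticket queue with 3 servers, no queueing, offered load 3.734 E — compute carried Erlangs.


B(3,3.734) = 0.425712 (Erlang-B)
Carried load = a(1 − B) = 3.734·(1 − 0.425712) = 3.734·0.574288 = 2.1444 E

Final: 2.1444 Erlangs


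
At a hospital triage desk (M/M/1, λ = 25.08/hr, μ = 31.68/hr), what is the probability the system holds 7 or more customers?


ρ = 25.08/31.68 = 0.7917
P(N ≥ n) = ρ^n = 0.7917^7 = 0.194893

Final: 0.194893


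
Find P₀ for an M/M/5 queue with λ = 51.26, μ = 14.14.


a = λ/μ = 51.26/14.14 = 3.6252; ρ = a/c = 0.7250
Σ_{k=0}^{4} a^k/k! (terms k=0..4) = 1.00000 + 3.62518 + 6.57095 + 7.94029 + 7.19624 = 26.33266
Tail: a^5/(5!(1−ρ)) = 626.10326/(120·0.2750) = 18.97527
P₀ = 1/(26.33266 + 18.97527) = 1/45.30792 = 0.022071

Final: 0.022071


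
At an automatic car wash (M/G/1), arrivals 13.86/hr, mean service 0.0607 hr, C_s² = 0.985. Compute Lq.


ρ = λ·E[S] = 13.86·0.0607 = 0.8413
Lq = ρ²(1+C_s²)/(2(1−ρ)) = 0.7078·(1+0.985)/(2·0.1587)
= 0.7078·1.9850/0.3174 = 4.42652

Final: 4.42652


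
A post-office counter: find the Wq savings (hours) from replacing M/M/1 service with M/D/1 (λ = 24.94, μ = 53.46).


ρ = 24.94/53.46 = 0.4665
Wq(M/M/1) = ρ/(μ−λ) = 0.4665/28.52 = 0.01636 hr
Wq(M/D/1) = ρ/(2(μ−λ)) = 0.008179 hr
Savings = 0.01636 − 0.008179 = 0.008179 hr

Final: 0.008179 hr


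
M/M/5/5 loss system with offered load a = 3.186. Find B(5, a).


B(c,a) = (a^c/c!) / Σ_{k=0}^{c} a^k/k!
a^5/5! = 2.735569
Σ terms (k=0..5): 1.00000 + 3.18600 + 5.07530 + 5.38997 + 4.29311 + 2.73557 = 21.679941
B = 2.735569/21.679941 = 0.126180

Final: 0.126180


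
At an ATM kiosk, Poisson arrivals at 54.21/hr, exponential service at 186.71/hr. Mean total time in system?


W = 1/(μ−λ) = 1/(186.71 − 54.21) = 1/132.50 = 0.007547 hr

Final: 0.007547 hr


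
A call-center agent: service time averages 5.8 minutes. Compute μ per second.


μ = 1/(service time) in consistent units.
1 second = 0.0166667 min, so μ = 0.0166667/5.8 = 0.002874 per second

Final: 0.002874 /sec


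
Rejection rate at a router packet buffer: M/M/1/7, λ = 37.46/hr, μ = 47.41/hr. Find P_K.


ρ = λ/μ = 37.46/47.41 = 0.7901
P_K = (1−ρ)ρ^K/(1−ρ^(K+1)) = (0.2099·0.192258)/(1 − 0.151909)
= 0.040349/0.848091 = 0.047577

Final: 0.047577


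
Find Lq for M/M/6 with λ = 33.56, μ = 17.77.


a = λ/μ = 1.8886; ρ = a/6 = 0.3148
P₀ = 0.151129
Lq = P₀·a^c·ρ / (c!·(1−ρ)²) = 0.151129·45.37401·0.3148/(720·0.46955)
= 0.006384

Final: 0.006384


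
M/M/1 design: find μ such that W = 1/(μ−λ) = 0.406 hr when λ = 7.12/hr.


W = 1/(μ−λ) ⇒ μ − λ = 1/W = 1/0.406 = 2.4631
μ = λ + 1/W = 7.12 + 2.4631 = 9.5831 per hr

Final: 9.5831 /hr


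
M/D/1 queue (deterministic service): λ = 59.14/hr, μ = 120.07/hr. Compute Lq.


ρ = 59.14/120.07 = 0.4925
M/D/1: Lq = ρ²/(2(1−ρ)) = 0.2426/(2·0.5075) = 0.23904

Final: 0.23904


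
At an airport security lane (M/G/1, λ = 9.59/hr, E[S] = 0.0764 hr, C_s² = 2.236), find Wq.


ρ = λ·E[S] = 9.59·0.0764 = 0.7327
E[S²] = E[S]²(1+C_s²) = 0.0764²·(1+2.236) = 0.018888
Wq = λ·E[S²]/(2(1−ρ)) = 9.59·0.018888/(2·0.2673) = 0.33880 hr

Final: 0.33880 hr


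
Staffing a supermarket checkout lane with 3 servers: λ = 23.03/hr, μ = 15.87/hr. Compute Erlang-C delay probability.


a = λ/μ = 1.4512; ρ = a/3 = 0.4837
P₀ = 0.222685 (from M/M/c formula)
C(c,a) = [a^c/(c!(1−ρ))]·P₀ = [3.05598/(6·0.5163)]·0.222685
= 0.98654·0.222685 = 0.219688

Final: 0.219688


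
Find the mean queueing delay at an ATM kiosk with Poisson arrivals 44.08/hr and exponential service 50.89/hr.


ρ = 44.08/50.89 = 0.8662
Wq = ρ/(μ−λ) = 0.8662/(50.89 − 44.08) = 0.8662/6.81 = 0.1272 hr

Final: 0.1272 hr


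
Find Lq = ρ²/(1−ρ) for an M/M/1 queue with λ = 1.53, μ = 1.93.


ρ = 1.53/1.93 = 0.7927
Lq = ρ²/(1−ρ) = 0.6284/0.2073 = 3.0323

Final: 3.0323


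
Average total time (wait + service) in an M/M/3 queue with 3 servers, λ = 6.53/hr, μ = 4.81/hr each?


a = 1.3576; ρ = 0.4525; P₀ = 0.247474
Lq = P₀·a^c·ρ/(c!(1−ρ)²) = 0.15581
Wq = Lq/λ = 0.15581/6.53 = 0.02386 hr
W = Wq + 1/μ = 0.02386 + 0.20790 = 0.23176 hr

Final: 0.23176 hr


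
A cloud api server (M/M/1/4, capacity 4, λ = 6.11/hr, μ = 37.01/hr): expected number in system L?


ρ = 6.11/37.01 = 0.1651
L = ρ[1 − (K+1)ρ^K + Kρ^(K+1)] / [(1−ρ)(1−ρ^(K+1))]
Numerator: 0.1651·(1 − 5·0.0007428 + 4·0.0001226) = 0.164558
Denominator: (0.8349)·(0.999877) = 0.834807
L = 0.164558/0.834807 = 0.1971

Final: 0.1971


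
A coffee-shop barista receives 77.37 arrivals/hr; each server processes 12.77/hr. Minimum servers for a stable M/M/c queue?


Stability requires cμ > λ ⇔ c > λ/μ.
λ/μ = 77.37/12.77 = 6.0587
Minimum integer c = ⌊6.0587⌋ + 1 = 7
Check: 7·12.77 = 89.39 > 77.37, while 6·12.77 = 76.62 ≤ 77.37

Final: 7 servers


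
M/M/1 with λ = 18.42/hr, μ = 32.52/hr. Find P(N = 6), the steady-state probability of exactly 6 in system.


ρ = 18.42/32.52 = 0.5664
P_n = (1−ρ)·ρ^n = (1 − 0.5664)·0.5664^6 = 0.4336·0.033024 = 0.014319

Final: 0.014319


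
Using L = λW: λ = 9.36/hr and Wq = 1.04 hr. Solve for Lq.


Lq = λWq = 9.36·1.04 = 9.7344

Final: 9.7344


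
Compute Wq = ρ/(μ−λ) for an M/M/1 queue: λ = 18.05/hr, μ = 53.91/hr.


ρ = 18.05/53.91 = 0.3348
Wq = ρ/(μ−λ) = 0.3348/(53.91 − 18.05) = 0.3348/35.86 = 0.009337 hr

Final: 0.009337 hr


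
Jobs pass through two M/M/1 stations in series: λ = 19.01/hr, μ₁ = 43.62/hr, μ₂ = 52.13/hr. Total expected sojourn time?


Each node sees arrival rate λ = 19.01/hr (tandem ⇒ throughput preserved).
W₁ = 1/(μ₁−λ) = 1/(43.62−19.01) = 0.04063 hr
W₂ = 1/(μ₂−λ) = 1/(52.13−19.01) = 0.03019 hr
W_total = W₁ + W₂ = 0.04063 + 0.03019 = 0.07083 hr

Final: 0.07083 hr


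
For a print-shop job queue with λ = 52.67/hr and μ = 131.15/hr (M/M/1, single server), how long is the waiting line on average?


ρ = 52.67/131.15 = 0.4016
Lq = ρ²/(1−ρ) = 0.1613/0.5984 = 0.2695

Final: 0.2695


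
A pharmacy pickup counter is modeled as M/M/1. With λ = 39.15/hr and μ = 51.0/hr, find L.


ρ = λ/μ = 39.15/51.0 = 0.7676
L = ρ/(1−ρ) = 0.7676/(1 − 0.7676) = 0.7676/0.2324 = 3.3038

Final: 3.3038


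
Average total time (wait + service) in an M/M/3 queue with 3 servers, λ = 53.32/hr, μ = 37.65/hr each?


a = 1.4162; ρ = 0.4721; P₀ = 0.231711
Lq = P₀·a^c·ρ/(c!(1−ρ)²) = 0.18579
Wq = Lq/λ = 0.18579/53.32 = 0.003484 hr
W = Wq + 1/μ = 0.003484 + 0.02656 = 0.03004 hr

Final: 0.03004 hr


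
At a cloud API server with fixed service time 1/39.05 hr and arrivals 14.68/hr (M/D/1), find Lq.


ρ = 14.68/39.05 = 0.3759
M/D/1: Lq = ρ²/(2(1−ρ)) = 0.1413/(2·0.6241) = 0.11323

Final: 0.11323


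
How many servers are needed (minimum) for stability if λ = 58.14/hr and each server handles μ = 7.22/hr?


Stability requires cμ > λ ⇔ c > λ/μ.
λ/μ = 58.14/7.22 = 8.0526
Minimum integer c = ⌊8.0526⌋ + 1 = 9
Check: 9·7.22 = 64.98 > 58.14, while 8·7.22 = 57.76 ≤ 58.14

Final: 9 servers


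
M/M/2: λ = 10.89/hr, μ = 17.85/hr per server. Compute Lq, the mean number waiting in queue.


a = λ/μ = 0.6101; ρ = a/2 = 0.3050
P₀ = 0.532518
Lq = P₀·a^c·ρ / (c!·(1−ρ)²) = 0.532518·0.37220·0.3050/(2·0.48297)
= 0.06259

Final: 0.06259


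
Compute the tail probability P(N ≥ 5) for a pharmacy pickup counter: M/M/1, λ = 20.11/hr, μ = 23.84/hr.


ρ = 20.11/23.84 = 0.8435
P(N ≥ n) = ρ^n = 0.8435^5 = 0.427100

Final: 0.427100


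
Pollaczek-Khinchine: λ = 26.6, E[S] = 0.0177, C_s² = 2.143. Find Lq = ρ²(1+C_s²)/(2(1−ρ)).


ρ = λ·E[S] = 26.6·0.0177 = 0.4708
Lq = ρ²(1+C_s²)/(2(1−ρ)) = 0.2217·(1+2.143)/(2·0.5292)
= 0.2217·3.1430/1.0584 = 0.65830

Final: 0.65830


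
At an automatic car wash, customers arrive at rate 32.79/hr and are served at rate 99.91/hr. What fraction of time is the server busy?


ρ = λ/μ = 32.79/99.91 = 0.3282

Final: 0.3282


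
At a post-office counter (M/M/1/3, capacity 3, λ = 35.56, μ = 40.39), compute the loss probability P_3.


ρ = λ/μ = 35.56/40.39 = 0.8804
P_K = (1−ρ)ρ^K/(1−ρ^(K+1)) = (0.1196·0.682439)/(1 − 0.600830)
= 0.081609/0.399170 = 0.204446

Final: 0.204446


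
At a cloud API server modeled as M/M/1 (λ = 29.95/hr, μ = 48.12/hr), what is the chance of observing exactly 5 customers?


ρ = 29.95/48.12 = 0.6224
P_n = (1−ρ)·ρ^n = (1 − 0.6224)·0.6224^5 = 0.3776·0.093402 = 0.035268

Final: 0.035268


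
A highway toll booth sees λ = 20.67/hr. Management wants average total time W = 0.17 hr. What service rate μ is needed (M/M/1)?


W = 1/(μ−λ) ⇒ μ − λ = 1/W = 1/0.17 = 5.8824
μ = λ + 1/W = 20.67 + 5.8824 = 26.5524 per hr

Final: 26.5524 /hr


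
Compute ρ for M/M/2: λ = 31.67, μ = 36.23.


ρ = λ/(cμ) = 31.67/(2·36.23) = 31.67/72.46 = 0.4371

Final: 0.4371


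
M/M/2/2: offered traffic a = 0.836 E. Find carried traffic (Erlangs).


B(2,0.836) = 0.159898 (Erlang-B)
Carried load = a(1 − B) = 0.836·(1 − 0.159898) = 0.836·0.840102 = 0.7023 E

Final: 0.7023 Erlangs


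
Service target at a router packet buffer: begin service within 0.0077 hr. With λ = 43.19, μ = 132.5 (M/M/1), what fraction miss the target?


ρ = 43.19/132.5 = 0.3260
P(Wq > t) = ρ·e^{−(μ−λ)t} = 0.3260·e^{−0.6877}
= 0.3260·0.502738 = 0.163873

Final: 0.163873


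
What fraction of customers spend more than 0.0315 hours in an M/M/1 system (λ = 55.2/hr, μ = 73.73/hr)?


W ~ Exponential(μ−λ) for M/M/1.
μ − λ = 73.73 − 55.2 = 18.5300
P(W > t) = e^{−(μ−λ)t} = e^{−0.5837} = 0.557833

Final: 0.557833


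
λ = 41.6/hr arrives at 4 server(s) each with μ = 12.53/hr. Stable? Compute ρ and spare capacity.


Total capacity cμ = 4·12.53 = 50.12/hr
ρ = λ/(cμ) = 41.6/50.12 = 0.8300
Stable ⇔ ρ < 1: YES
Spare capacity = cμ − λ = 50.12 − 41.6 = 8.52/hr

Final: ρ = 0.8300; stable; margin = 8.52/hr


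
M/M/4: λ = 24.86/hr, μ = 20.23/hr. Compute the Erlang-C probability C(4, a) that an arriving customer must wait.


a = λ/μ = 1.2289; ρ = a/4 = 0.3072
P₀ = 0.291514 (from M/M/c formula)
C(c,a) = [a^c/(c!(1−ρ))]·P₀ = [2.28045/(24·0.6928)]·0.291514
= 0.13716·0.291514 = 0.039983

Final: 0.039983


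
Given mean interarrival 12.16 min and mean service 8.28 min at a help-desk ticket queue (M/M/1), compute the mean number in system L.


λ = 60/12.16 = 4.9342 /hr
μ = 60/8.28 = 7.2464 /hr
ρ = λ/μ = 4.9342/7.2464 = 0.6809
L = ρ/(1−ρ) = 0.6809/0.3191 = 2.1340

Final: 2.1340


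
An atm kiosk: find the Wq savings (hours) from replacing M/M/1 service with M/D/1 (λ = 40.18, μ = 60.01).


ρ = 40.18/60.01 = 0.6696
Wq(M/M/1) = ρ/(μ−λ) = 0.6696/19.83 = 0.03376 hr
Wq(M/D/1) = ρ/(2(μ−λ)) = 0.01688 hr
Savings = 0.03376 − 0.01688 = 0.01688 hr

Final: 0.01688 hr


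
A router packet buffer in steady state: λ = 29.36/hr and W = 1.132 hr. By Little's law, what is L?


L = λW = 29.36·1.132 = 33.2355

Final: 33.2355


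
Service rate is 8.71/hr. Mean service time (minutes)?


Mean service time = 1/μ = 1/8.71 hour = 0.11481 hour
In minutes: 0.11481 × 60 = 6.8886 min

Final: 6.8886 min


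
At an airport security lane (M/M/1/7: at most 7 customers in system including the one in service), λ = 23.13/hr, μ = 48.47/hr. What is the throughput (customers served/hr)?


ρ = 0.4772; P_K = (1−ρ)ρ^7/(1−ρ^8) = 0.002954
λ_eff = λ(1 − P_K) = 23.13·(1 − 0.002954) = 23.13·0.997046 = 23.0617 /hr

Final: 23.0617 /hr


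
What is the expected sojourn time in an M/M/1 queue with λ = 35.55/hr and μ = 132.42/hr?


W = 1/(μ−λ) = 1/(132.42 − 35.55) = 1/96.87 = 0.01032 hr

Final: 0.01032 hr


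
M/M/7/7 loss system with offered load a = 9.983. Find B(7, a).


B(c,a) = (a^c/c!) / Σ_{k=0}^{c} a^k/k!
a^7/7! = 1960.635949
Σ terms (k=0..7): 1.00000 + 9.98300 + 49.83014 + 165.81811 + 413.84055 + 826.27404 + 1374.78229 + 1960.63595 = 4802.164091
B = 1960.635949/4802.164091 = 0.408282

Final: 0.408282


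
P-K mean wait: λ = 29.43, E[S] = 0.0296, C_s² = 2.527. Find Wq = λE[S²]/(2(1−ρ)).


ρ = λ·E[S] = 29.43·0.0296 = 0.8711
E[S²] = E[S]²(1+C_s²) = 0.0296²·(1+2.527) = 0.003090
Wq = λ·E[S²]/(2(1−ρ)) = 29.43·0.003090/(2·0.1289) = 0.35285 hr

Final: 0.35285 hr


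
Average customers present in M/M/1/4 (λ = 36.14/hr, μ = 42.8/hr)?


ρ = 36.14/42.8 = 0.8444
L = ρ[1 − (K+1)ρ^K + Kρ^(K+1)] / [(1−ρ)(1−ρ^(K+1))]
Numerator: 0.8444·(1 − 5·0.508367 + 4·0.429261) = 0.147946
Denominator: (0.1556)·(0.570739) = 0.088811
L = 0.147946/0.088811 = 1.6658

Final: 1.6658


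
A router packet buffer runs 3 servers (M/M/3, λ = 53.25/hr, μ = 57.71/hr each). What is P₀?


a = λ/μ = 53.25/57.71 = 0.9227; ρ = a/c = 0.3076
Σ_{k=0}^{2} a^k/k! (terms k=0..2) = 1.00000 + 0.92272 + 0.42570 = 2.34842
Tail: a^3/(3!(1−ρ)) = 0.78561/(6·0.6924) = 0.18909
P₀ = 1/(2.34842 + 0.18909) = 1/2.53752 = 0.394086

Final: 0.394086


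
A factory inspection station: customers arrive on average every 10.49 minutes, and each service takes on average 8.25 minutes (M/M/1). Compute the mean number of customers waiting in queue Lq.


λ = 60/10.49 = 5.7197 /hr
μ = 60/8.25 = 7.2727 /hr
ρ = λ/μ = 5.7197/7.2727 = 0.7865
Lq = ρ²/(1−ρ) = 0.6185/0.2135 = 2.8966

Final: 2.8966


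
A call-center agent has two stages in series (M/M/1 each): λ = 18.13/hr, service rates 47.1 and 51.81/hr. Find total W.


Each node sees arrival rate λ = 18.13/hr (tandem ⇒ throughput preserved).
W₁ = 1/(μ₁−λ) = 1/(47.1−18.13) = 0.03452 hr
W₂ = 1/(μ₂−λ) = 1/(51.81−18.13) = 0.02969 hr
W_total = W₁ + W₂ = 0.03452 + 0.02969 = 0.06421 hr

Final: 0.06421 hr


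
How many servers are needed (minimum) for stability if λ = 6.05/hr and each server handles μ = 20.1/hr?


Stability requires cμ > λ ⇔ c > λ/μ.
λ/μ = 6.05/20.1 = 0.3010
Minimum integer c = ⌊0.3010⌋ + 1 = 1
Check: 1·20.1 = 20.10 > 6.05, while 0·20.1 = 0.00 ≤ 6.05

Final: 1 servers


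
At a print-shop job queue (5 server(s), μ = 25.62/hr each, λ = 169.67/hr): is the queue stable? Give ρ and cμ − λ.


Total capacity cμ = 5·25.62 = 128.10/hr
ρ = λ/(cμ) = 169.67/128.10 = 1.3245
Stable ⇔ ρ < 1: NO
Spare capacity = cμ − λ = 128.10 − 169.67 = -41.57/hr

Final: ρ = 1.3245; unstable; margin = -41.57/hr
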